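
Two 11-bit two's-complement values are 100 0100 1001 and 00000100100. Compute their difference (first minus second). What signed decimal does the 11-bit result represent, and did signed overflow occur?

-987; no overflow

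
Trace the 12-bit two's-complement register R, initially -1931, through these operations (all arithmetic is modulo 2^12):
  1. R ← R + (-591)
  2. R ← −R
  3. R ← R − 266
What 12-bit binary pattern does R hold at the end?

100011010000

Start: R = -1931 = 100001110101.
R = -1931 + (-591) = -2522; wraps to 1574 = 011000100110
R = −(1574) = -1574 = 100111011010
R = -1574 − 266 = -1840 = 100011010000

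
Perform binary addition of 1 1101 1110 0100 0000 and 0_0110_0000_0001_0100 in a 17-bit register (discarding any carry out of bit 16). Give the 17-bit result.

  11101111001000000
+ 00110000000010100
= 00011111001010100  (discard carry-out 1)

00011111001010100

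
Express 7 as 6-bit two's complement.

000111

7 is non-negative, so write it directly in 6 bits: 000111.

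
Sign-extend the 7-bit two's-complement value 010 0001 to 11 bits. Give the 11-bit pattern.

MSB of 0100001 is 0; replicate it into the new high bits.
0000|0100001 → 00000100001 (still 33).

00000100001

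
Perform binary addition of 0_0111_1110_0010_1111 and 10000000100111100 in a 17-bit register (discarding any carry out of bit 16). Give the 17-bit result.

  00111111000101111
+ 10000000100111100
= 10111111101101011

10111111101101011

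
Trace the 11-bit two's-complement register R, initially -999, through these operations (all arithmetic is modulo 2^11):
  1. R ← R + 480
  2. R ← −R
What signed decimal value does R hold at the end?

519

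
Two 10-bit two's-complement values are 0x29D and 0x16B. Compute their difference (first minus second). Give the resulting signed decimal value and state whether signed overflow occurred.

0x29D = 1010011101 = -355 (signed)
0x16B = 0101101011 = 363 (signed)
Subtract via negate-and-add: invert 0101101011 + 1 = 1010010101 (i.e. -363).
  1010011101
+ 1010010101
= 0100110010  (discard carry-out 1)
Result 0100110010: MSB = 0 → value 306.
Both addends (after negating the subtrahend) are negative but the stored result is non-negative: signed overflow. The true value -355 − 363 = -718 lies outside [-512, 511].

306; overflow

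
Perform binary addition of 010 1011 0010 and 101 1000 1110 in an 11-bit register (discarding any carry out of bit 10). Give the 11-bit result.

00001000000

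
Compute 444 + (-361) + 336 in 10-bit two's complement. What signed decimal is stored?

419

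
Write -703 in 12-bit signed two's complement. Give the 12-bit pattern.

|-703| = 703 = 001010111111 in 12 bits.
Invert the bits: 110101000000. Add 1: 110101000001.
Check: 110101000001 reads as 3393 − 4096 = -703.

110101000001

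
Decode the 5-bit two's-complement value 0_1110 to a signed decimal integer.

14

MSB is 0, so the value is non-negative: 01110 = 14.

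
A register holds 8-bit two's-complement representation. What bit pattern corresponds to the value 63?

00111111

63 is non-negative, so write it directly in 8 bits: 00111111.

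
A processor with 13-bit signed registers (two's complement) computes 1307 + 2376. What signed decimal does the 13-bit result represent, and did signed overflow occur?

1307 → 0010100011011
2376 → 0100101001000
  0010100011011
+ 0100101001000
= 0111001100011
Result 0111001100011: MSB = 0 → value 3683.
Both addends are non-negative and so is the stored result: no signed overflow.

3683; no overflow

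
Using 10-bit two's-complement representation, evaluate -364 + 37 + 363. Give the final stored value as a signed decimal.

-364 + 37 = -327 (1010111001)
-327 + 363 = 36 (0000100100)

36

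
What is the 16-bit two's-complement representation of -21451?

1010110000110101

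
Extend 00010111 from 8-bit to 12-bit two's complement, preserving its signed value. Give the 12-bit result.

000000010111

MSB of 00010111 is 0; replicate it into the new high bits.
0000|00010111 → 000000010111 (still 23).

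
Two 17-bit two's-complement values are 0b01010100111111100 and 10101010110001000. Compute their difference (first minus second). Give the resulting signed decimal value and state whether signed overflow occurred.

-43916; overflow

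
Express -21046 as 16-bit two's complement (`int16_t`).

|-21046| = 21046 = 0101001000110110 in 16 bits.
Invert the bits: 1010110111001001. Add 1: 1010110111001010.
Check: 1010110111001010 reads as 44490 − 65536 = -21046.

1010110111001010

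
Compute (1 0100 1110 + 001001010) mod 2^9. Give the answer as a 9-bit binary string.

  101001110
+ 001001010
= 110011000

110011000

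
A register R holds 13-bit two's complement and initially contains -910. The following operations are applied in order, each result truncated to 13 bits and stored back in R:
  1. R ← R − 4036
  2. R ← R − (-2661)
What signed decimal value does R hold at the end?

-2285

Start: R = -910 = 1110001110010.
R = -910 − 4036 = -4946; wraps to 3246 = 0110010101110
R = 3246 − (-2661) = 5907; wraps to -2285 = 1011100010011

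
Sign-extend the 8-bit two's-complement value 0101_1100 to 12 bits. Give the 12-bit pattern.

MSB of 01011100 is 0; replicate it into the new high bits.
0000|01011100 → 000001011100 (still 92).

000001011100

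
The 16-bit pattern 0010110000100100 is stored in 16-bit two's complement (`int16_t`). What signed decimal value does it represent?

MSB is 0, so the value is non-negative: 0010110000100100 = 11300.

11300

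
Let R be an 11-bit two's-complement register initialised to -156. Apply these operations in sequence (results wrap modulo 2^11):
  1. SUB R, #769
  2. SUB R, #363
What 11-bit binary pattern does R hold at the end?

01011111000

Start: R = -156 = 11101100100.
R = -156 − 769 = -925 = 10001100011
R = -925 − 363 = -1288; wraps to 760 = 01011111000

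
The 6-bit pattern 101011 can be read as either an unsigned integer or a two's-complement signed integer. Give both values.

Unsigned: 101011 = 43.
Signed: MSB=1 → 43 − 64 = -21.

unsigned = 43, signed = -21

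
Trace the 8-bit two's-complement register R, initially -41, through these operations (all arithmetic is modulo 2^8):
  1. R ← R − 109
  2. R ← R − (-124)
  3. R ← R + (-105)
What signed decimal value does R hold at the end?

125

Start: R = -41 = 11010111.
R = -41 − 109 = -150; wraps to 106 = 01101010
R = 106 − (-124) = 230; wraps to -26 = 11100110
R = -26 + (-105) = -131; wraps to 125 = 01111101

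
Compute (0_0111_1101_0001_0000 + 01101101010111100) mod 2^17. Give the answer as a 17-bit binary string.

10101011111001100

  00111110100010000
+ 01101101010111100
= 10101011111001100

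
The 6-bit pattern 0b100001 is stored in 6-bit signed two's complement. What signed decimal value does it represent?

MSB is 1, so the value is negative.
Invert: 011110. Add 1: 011111 = 31. So the value is −31.

-31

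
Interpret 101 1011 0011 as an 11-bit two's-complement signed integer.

MSB is 1, so the value is negative.
Unsigned reading: 1459. Subtract 2^11 = 2048: 1459 − 2048 = -589.

-589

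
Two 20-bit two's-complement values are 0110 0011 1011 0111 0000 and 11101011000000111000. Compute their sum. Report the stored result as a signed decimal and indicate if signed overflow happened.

322472; no overflow

0110 0011 1011 0111 0000 → 01100011101101110000 = 408432 (signed)
11101011000000111000 = -85960 (signed)
  01100011101101110000
+ 11101011000000111000
= 01001110101110101000  (discard carry-out 1)
Result 01001110101110101000: MSB = 0 → value 322472.
Addends have opposite signs, so signed overflow cannot occur.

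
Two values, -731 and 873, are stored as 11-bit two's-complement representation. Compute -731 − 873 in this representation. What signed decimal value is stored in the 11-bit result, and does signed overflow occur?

444; overflow

-731 → 10100100101
873 → 01101101001
Subtract via negate-and-add: invert 01101101001 + 1 = 10010010111 (i.e. -873).
  10100100101
+ 10010010111
= 00110111100  (discard carry-out 1)
Result 00110111100: MSB = 0 → value 444.
Both addends (after negating the subtrahend) are negative but the stored result is non-negative: signed overflow. The true value -731 − 873 = -1604 lies outside [-1024, 1023].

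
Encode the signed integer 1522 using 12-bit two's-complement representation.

010111110010

1522 is non-negative, so write it directly in 12 bits: 010111110010.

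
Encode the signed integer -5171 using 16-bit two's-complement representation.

1110101111001101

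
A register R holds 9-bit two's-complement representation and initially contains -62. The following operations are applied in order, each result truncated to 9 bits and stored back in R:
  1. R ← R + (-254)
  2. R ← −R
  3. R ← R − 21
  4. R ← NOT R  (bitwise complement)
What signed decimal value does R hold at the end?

Start: R = -62 = 111000010.
R = -62 + (-254) = -316; wraps to 196 = 011000100
R = −(196) = -196 = 100111100
R = -196 − 21 = -217 = 100100111
R = NOT 100100111 = 011011000 = 216

216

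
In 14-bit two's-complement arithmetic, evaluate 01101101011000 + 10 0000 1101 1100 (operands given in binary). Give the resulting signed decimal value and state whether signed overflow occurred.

-972; no overflow

01101101011000 = 7000 (signed)
10 0000 1101 1100 → 10000011011100 = -7972 (signed)
  01101101011000
+ 10000011011100
= 11110000110100
Result 11110000110100: MSB = 1 → 15412 − 16384 = -972.
Addends have opposite signs, so signed overflow cannot occur.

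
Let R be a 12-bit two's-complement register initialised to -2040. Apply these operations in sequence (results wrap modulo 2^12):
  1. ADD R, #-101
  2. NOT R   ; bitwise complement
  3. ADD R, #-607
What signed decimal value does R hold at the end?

1533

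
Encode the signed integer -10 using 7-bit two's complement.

|-10| = 10 = 0001010 in 7 bits.
Invert the bits: 1110101. Add 1: 1110110.
Check: 1110110 reads as 118 − 128 = -10.

1110110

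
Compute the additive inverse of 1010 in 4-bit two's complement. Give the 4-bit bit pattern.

0110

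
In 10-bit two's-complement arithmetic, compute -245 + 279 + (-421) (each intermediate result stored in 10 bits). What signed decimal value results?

-245 + 279 = 34 (0000100010)
34 + (-421) = -387 (1001111101)

-387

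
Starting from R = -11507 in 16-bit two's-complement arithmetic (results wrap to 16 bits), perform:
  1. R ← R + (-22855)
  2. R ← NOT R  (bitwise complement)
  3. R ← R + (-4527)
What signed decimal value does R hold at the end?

29834

Start: R = -11507 = 1101001100001101.
R = -11507 + (-22855) = -34362; wraps to 31174 = 0111100111000110
R = NOT 0111100111000110 = 1000011000111001 = -31175
R = -31175 + (-4527) = -35702; wraps to 29834 = 0111010010001010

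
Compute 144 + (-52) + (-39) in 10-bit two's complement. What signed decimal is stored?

144 + (-52) = 92 (0001011100)
92 + (-39) = 53 (0000110101)

53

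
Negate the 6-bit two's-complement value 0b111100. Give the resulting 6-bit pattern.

000100

Invert: 000011. Add 1: 000100.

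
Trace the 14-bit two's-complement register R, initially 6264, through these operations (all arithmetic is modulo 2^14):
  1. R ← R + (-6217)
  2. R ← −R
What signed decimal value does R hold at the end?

Start: R = 6264 = 01100001111000.
R = 6264 + (-6217) = 47 = 00000000101111
R = −(47) = -47 = 11111111010001

-47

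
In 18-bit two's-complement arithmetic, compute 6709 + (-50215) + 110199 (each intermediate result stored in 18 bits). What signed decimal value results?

66693

6709 + (-50215) = -43506 (110101011000001110)
-43506 + 110199 = 66693 (010000010010000101)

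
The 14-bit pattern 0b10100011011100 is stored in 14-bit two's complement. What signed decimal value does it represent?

-5924

MSB is 1, so the value is negative.
Unsigned reading: 10460. Subtract 2^14 = 16384: 10460 − 16384 = -5924.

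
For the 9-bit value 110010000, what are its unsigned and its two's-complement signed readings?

unsigned = 400, signed = -112

Unsigned: 110010000 = 400.
Signed: MSB=1 → 400 − 512 = -112.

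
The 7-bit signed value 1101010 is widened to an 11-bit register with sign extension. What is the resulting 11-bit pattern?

11111101010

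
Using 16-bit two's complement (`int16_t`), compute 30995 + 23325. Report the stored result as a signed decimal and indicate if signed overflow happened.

-11216; overflow

30995 → 0111100100010011
23325 → 0101101100011101
  0111100100010011
+ 0101101100011101
= 1101010000110000
Result 1101010000110000: MSB = 1 → 54320 − 65536 = -11216.
Both addends are non-negative but the stored result is negative: signed overflow. The true value 30995 + 23325 = 54320 lies outside [-32768, 32767].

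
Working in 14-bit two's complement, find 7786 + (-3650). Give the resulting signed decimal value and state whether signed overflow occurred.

7786 → 01111001101010
-3650 → 11000110111110
  01111001101010
+ 11000110111110
= 01000000101000  (discard carry-out 1)
Result 01000000101000: MSB = 0 → value 4136.
Addends have opposite signs, so signed overflow cannot occur.

4136; no overflow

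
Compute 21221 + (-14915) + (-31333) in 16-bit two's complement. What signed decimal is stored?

-25027

21221 + (-14915) = 6306 (0001100010100010)
6306 + (-31333) = -25027 (1001111000111101)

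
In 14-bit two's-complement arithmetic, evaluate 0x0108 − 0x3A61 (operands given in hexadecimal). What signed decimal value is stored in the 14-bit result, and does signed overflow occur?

0x0108 = 00000100001000 = 264 (signed)
0x3A61 = 11101001100001 = -1439 (signed)
Subtract via negate-and-add: invert 11101001100001 + 1 = 00010110011111 (i.e. 1439).
  00000100001000
+ 00010110011111
= 00011010100111
Result 00011010100111: MSB = 0 → value 1703.
Both addends (after negating the subtrahend) are non-negative and so is the stored result: no signed overflow.

1703; no overflow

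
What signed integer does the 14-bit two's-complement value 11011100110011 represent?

-2253

MSB is 1, so the value is negative.
Unsigned reading: 14131. Subtract 2^14 = 16384: 14131 − 16384 = -2253.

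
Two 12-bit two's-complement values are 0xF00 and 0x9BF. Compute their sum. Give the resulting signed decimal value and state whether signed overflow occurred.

0xF00 = 111100000000 = -256 (signed)
0x9BF = 100110111111 = -1601 (signed)
  111100000000
+ 100110111111
= 100010111111  (discard carry-out 1)
Result 100010111111: MSB = 1 → 2239 − 4096 = -1857.
Both addends are negative and so is the stored result: no signed overflow.

-1857; no overflow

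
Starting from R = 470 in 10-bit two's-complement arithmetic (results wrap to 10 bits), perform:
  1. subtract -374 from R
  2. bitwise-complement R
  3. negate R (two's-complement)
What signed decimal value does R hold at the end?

-179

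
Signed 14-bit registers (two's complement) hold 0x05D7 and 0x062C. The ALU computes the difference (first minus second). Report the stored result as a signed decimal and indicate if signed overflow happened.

0x05D7 = 00010111010111 = 1495 (signed)
0x062C = 00011000101100 = 1580 (signed)
Subtract via negate-and-add: invert 00011000101100 + 1 = 11100111010100 (i.e. -1580).
  00010111010111
+ 11100111010100
= 11111110101011
Result 11111110101011: MSB = 1 → 16299 − 16384 = -85.
Addends (after negating the subtrahend) have opposite signs, so signed overflow cannot occur.

-85; no overflow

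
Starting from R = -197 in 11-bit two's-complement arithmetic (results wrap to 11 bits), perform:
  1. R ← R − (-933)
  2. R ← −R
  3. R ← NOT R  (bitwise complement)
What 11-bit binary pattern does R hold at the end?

01011011111

Start: R = -197 = 11100111011.
R = -197 − (-933) = 736 = 01011100000
R = −(736) = -736 = 10100100000
R = NOT 10100100000 = 01011011111 = 735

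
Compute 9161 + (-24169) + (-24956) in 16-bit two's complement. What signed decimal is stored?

9161 + (-24169) = -15008 (1100010101100000)
-15008 + (-24956) = -39964 → wraps to 25572 (0110001111100100)

25572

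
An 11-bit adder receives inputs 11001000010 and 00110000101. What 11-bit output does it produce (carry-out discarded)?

  11001000010
+ 00110000101
= 11111000111

11111000111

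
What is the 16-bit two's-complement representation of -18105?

|-18105| = 18105 = 0100011010111001 in 16 bits.
Invert the bits: 1011100101000110. Add 1: 1011100101000111.

1011100101000111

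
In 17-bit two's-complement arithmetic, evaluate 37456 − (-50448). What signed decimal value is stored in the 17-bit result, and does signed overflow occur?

37456 → 01001001001010000
-50448 → 10011101011110000
Subtract via negate-and-add: invert 10011101011110000 + 1 = 01100010100010000 (i.e. 50448).
  01001001001010000
+ 01100010100010000
= 10101011101100000
Result 10101011101100000: MSB = 1 → 87904 − 131072 = -43168.
Both addends (after negating the subtrahend) are non-negative but the stored result is negative: signed overflow. The true value 37456 − (-50448) = 87904 lies outside [-65536, 65535].

-43168; overflow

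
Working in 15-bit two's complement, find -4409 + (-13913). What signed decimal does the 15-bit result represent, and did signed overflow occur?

14446; overflow

-4409 → 110111011000111
-13913 → 100100110100111
  110111011000111
+ 100100110100111
= 011100001101110  (discard carry-out 1)
Result 011100001101110: MSB = 0 → value 14446.
Both addends are negative but the stored result is non-negative: signed overflow. The true value -4409 + (-13913) = -18322 lies outside [-16384, 16383].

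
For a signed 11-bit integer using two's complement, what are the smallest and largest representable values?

min = -1024, max = 1023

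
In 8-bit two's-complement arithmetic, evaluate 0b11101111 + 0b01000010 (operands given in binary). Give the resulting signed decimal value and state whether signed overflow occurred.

49; no overflow

0b11101111 → 11101111 = -17 (signed)
0b01000010 → 01000010 = 66 (signed)
  11101111
+ 01000010
= 00110001  (discard carry-out 1)
Result 00110001: MSB = 0 → value 49.
Addends have opposite signs, so signed overflow cannot occur.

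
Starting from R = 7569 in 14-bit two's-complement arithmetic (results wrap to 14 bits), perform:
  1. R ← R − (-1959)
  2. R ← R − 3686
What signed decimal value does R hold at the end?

Start: R = 7569 = 01110110010001.
R = 7569 − (-1959) = 9528; wraps to -6856 = 10010100111000
R = -6856 − 3686 = -10542; wraps to 5842 = 01011011010010

5842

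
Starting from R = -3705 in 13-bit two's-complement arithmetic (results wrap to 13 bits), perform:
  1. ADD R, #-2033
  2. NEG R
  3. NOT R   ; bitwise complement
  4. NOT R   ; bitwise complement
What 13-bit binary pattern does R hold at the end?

1011001101010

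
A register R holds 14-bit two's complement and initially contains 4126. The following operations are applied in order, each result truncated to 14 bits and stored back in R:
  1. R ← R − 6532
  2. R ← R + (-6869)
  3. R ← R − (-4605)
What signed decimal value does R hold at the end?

Start: R = 4126 = 01000000011110.
R = 4126 − 6532 = -2406 = 11011010011010
R = -2406 + (-6869) = -9275; wraps to 7109 = 01101111000101
R = 7109 − (-4605) = 11714; wraps to -4670 = 10110111000010

-4670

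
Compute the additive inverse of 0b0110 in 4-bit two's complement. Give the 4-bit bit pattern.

Invert: 1001. Add 1: 1010.
Check: 0110 = 6, 1010 = -6.

1010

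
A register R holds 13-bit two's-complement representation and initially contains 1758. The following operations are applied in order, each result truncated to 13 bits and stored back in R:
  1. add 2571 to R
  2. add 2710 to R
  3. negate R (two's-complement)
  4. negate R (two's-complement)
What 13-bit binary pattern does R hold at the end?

1101101111111

Start: R = 1758 = 0011011011110.
R = 1758 + 2571 = 4329; wraps to -3863 = 1000011101001
R = -3863 + 2710 = -1153 = 1101101111111
R = −(-1153) = 1153 = 0010010000001
R = −(1153) = -1153 = 1101101111111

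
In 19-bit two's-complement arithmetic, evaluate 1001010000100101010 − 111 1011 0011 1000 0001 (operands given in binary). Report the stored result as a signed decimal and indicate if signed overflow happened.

-201303; no overflow

1001010000100101010 = -220886 (signed)
111 1011 0011 1000 0001 → 1111011001110000001 = -19583 (signed)
Subtract via negate-and-add: invert 1111011001110000001 + 1 = 0000100110001111111 (i.e. 19583).
  1001010000100101010
+ 0000100110001111111
= 1001110110110101001
Result 1001110110110101001: MSB = 1 → 322985 − 524288 = -201303.
Addends (after negating the subtrahend) have opposite signs, so signed overflow cannot occur.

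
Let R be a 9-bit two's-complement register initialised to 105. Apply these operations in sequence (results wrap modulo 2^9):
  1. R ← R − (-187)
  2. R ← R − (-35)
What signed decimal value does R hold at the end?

Start: R = 105 = 001101001.
R = 105 − (-187) = 292; wraps to -220 = 100100100
R = -220 − (-35) = -185 = 101000111

-185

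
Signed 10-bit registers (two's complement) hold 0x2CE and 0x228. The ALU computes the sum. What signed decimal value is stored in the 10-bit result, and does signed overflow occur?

0x2CE = 1011001110 = -306 (signed)
0x228 = 1000101000 = -472 (signed)
  1011001110
+ 1000101000
= 0011110110  (discard carry-out 1)
Result 0011110110: MSB = 0 → value 246.
Both addends are negative but the stored result is non-negative: signed overflow. The true value -306 + (-472) = -778 lies outside [-512, 511].

246; overflow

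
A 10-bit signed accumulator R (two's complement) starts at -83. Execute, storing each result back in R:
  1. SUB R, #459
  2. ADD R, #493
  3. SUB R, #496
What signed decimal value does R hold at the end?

479

Start: R = -83 = 1110101101.
R = -83 − 459 = -542; wraps to 482 = 0111100010
R = 482 + 493 = 975; wraps to -49 = 1111001111
R = -49 − 496 = -545; wraps to 479 = 0111011111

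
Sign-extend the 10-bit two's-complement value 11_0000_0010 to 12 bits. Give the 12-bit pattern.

111100000010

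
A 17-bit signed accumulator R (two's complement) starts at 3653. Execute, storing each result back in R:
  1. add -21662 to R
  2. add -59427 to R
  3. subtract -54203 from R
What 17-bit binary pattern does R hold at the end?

Start: R = 3653 = 00000111001000101.
R = 3653 + (-21662) = -18009 = 11011100110100111
R = -18009 + (-59427) = -77436; wraps to 53636 = 01101000110000100
R = 53636 − (-54203) = 107839; wraps to -23233 = 11010010100111111

11010010100111111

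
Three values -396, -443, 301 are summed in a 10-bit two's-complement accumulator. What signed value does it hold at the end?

486

-396 + (-443) = -839 → wraps to 185 (0010111001)
185 + 301 = 486 (0111100110)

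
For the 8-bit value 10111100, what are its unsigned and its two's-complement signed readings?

Unsigned: 10111100 = 188.
Signed: MSB=1 → 188 − 256 = -68.

unsigned = 188, signed = -68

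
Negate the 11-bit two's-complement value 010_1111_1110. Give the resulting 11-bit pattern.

Invert: 10100000001. Add 1: 10100000010.

10100000010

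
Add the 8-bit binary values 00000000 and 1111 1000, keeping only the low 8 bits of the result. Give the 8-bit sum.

11111000

  00000000
+ 11111000
= 11111000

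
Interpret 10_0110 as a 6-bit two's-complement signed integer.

MSB is 1, so the value is negative.
Invert: 011001. Add 1: 011010 = 26. So the value is −26.

-26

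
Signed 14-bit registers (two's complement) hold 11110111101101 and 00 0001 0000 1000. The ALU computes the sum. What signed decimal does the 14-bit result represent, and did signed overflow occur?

-267; no overflow

11110111101101 = -531 (signed)
00 0001 0000 1000 → 00000100001000 = 264 (signed)
  11110111101101
+ 00000100001000
= 11111011110101
Result 11111011110101: MSB = 1 → 16117 − 16384 = -267.
Addends have opposite signs, so signed overflow cannot occur.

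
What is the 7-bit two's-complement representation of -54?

1001010

|-54| = 54 = 0110110 in 7 bits.
Invert the bits: 1001001. Add 1: 1001010.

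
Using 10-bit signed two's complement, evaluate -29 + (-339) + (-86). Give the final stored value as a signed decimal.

-454

-29 + (-339) = -368 (1010010000)
-368 + (-86) = -454 (1000111010)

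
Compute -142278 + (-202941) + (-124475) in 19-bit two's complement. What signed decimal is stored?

54594

-142278 + (-202941) = -345219 → wraps to 179069 (0101011101101111101)
179069 + (-124475) = 54594 (0001101010101000010)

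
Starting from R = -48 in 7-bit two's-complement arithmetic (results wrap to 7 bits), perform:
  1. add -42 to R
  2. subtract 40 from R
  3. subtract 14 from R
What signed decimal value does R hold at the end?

-16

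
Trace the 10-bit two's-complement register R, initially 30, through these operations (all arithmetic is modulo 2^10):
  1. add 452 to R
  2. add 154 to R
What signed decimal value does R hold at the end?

-388

Start: R = 30 = 0000011110.
R = 30 + 452 = 482 = 0111100010
R = 482 + 154 = 636; wraps to -388 = 1001111100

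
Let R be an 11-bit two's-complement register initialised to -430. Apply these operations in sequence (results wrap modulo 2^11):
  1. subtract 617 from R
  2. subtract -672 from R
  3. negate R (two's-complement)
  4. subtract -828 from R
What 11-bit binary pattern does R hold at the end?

10010110011

Start: R = -430 = 11001010010.
R = -430 − 617 = -1047; wraps to 1001 = 01111101001
R = 1001 − (-672) = 1673; wraps to -375 = 11010001001
R = −(-375) = 375 = 00101110111
R = 375 − (-828) = 1203; wraps to -845 = 10010110011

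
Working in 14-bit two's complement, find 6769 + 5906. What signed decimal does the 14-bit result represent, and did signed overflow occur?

-3709; overflow

6769 → 01101001110001
5906 → 01011100010010
  01101001110001
+ 01011100010010
= 11000110000011
Result 11000110000011: MSB = 1 → 12675 − 16384 = -3709.
Both addends are non-negative but the stored result is negative: signed overflow. The true value 6769 + 5906 = 12675 lies outside [-8192, 8191].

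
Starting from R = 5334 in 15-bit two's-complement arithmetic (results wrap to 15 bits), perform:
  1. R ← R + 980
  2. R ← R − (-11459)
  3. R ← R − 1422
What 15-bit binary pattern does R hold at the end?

Start: R = 5334 = 001010011010110.
R = 5334 + 980 = 6314 = 001100010101010
R = 6314 − (-11459) = 17773; wraps to -14995 = 100010101101101
R = -14995 − 1422 = -16417; wraps to 16351 = 011111111011111

011111111011111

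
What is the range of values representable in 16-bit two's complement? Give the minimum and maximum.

Minimum: −2^15 = -32768.
Maximum: 2^15 − 1 = 32767.

min = -32768, max = 32767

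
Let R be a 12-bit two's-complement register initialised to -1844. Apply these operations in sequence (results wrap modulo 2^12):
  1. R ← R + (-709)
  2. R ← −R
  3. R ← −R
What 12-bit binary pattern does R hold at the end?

Start: R = -1844 = 100011001100.
R = -1844 + (-709) = -2553; wraps to 1543 = 011000000111
R = −(1543) = -1543 = 100111111001
R = −(-1543) = 1543 = 011000000111

011000000111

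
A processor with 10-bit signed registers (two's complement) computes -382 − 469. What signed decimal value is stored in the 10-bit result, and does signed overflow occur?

173; overflow

-382 → 1010000010
469 → 0111010101
Subtract via negate-and-add: invert 0111010101 + 1 = 1000101011 (i.e. -469).
  1010000010
+ 1000101011
= 0010101101  (discard carry-out 1)
Result 0010101101: MSB = 0 → value 173.
Both addends (after negating the subtrahend) are negative but the stored result is non-negative: signed overflow. The true value -382 − 469 = -851 lies outside [-512, 511].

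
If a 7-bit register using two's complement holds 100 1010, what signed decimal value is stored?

-54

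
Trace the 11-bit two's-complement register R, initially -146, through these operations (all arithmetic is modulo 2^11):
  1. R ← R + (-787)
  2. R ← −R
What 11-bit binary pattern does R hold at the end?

Start: R = -146 = 11101101110.
R = -146 + (-787) = -933 = 10001011011
R = −(-933) = 933 = 01110100101

01110100101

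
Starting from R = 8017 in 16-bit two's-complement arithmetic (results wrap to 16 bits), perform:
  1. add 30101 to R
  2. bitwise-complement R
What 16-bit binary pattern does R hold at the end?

0110101100011001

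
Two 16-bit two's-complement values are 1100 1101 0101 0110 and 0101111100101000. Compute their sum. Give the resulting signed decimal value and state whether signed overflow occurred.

1100 1101 0101 0110 → 1100110101010110 = -12970 (signed)
0101111100101000 = 24360 (signed)
  1100110101010110
+ 0101111100101000
= 0010110001111110  (discard carry-out 1)
Result 0010110001111110: MSB = 0 → value 11390.
Addends have opposite signs, so signed overflow cannot occur.

11390; no overflow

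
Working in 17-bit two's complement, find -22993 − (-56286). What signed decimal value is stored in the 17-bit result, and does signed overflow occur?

33293; no overflow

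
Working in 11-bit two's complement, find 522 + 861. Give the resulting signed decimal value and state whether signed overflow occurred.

522 → 01000001010
861 → 01101011101
  01000001010
+ 01101011101
= 10101100111
Result 10101100111: MSB = 1 → 1383 − 2048 = -665.
Both addends are non-negative but the stored result is negative: signed overflow. The true value 522 + 861 = 1383 lies outside [-1024, 1023].

-665; overflow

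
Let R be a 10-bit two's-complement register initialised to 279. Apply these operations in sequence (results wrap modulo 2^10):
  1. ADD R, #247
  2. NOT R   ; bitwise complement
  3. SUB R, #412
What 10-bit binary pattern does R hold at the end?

0001010101

Start: R = 279 = 0100010111.
R = 279 + 247 = 526; wraps to -498 = 1000001110
R = NOT 1000001110 = 0111110001 = 497
R = 497 − 412 = 85 = 0001010101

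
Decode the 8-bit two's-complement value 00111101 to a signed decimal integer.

MSB is 0, so the value is non-negative: 00111101 = 61.

61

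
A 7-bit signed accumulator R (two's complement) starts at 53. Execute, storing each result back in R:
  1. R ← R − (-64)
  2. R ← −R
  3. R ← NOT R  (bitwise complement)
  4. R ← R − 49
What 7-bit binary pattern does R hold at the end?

Start: R = 53 = 0110101.
R = 53 − (-64) = 117; wraps to -11 = 1110101
R = −(-11) = 11 = 0001011
R = NOT 0001011 = 1110100 = -12
R = -12 − 49 = -61 = 1000011

1000011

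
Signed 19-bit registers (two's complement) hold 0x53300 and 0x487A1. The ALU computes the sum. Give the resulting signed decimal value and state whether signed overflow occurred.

113313; overflow

0x53300 = 1010011001100000000 = -183552 (signed)
0x487A1 = 1001000011110100001 = -227423 (signed)
  1010011001100000000
+ 1001000011110100001
= 0011011101010100001  (discard carry-out 1)
Result 0011011101010100001: MSB = 0 → value 113313.
Both addends are negative but the stored result is non-negative: signed overflow. The true value -183552 + (-227423) = -410975 lies outside [-262144, 262143].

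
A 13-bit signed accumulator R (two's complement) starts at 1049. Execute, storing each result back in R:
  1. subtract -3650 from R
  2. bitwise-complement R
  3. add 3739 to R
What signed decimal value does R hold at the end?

Start: R = 1049 = 0010000011001.
R = 1049 − (-3650) = 4699; wraps to -3493 = 1001001011011
R = NOT 1001001011011 = 0110110100100 = 3492
R = 3492 + 3739 = 7231; wraps to -961 = 1110000111111

-961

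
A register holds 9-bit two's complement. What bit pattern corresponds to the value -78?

110110010

|-78| = 78 = 001001110 in 9 bits.
Invert the bits: 110110001. Add 1: 110110010.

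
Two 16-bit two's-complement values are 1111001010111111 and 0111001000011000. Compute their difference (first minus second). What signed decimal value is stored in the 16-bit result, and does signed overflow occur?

-32601; no overflow

1111001010111111 = -3393 (signed)
0111001000011000 = 29208 (signed)
Subtract via negate-and-add: invert 0111001000011000 + 1 = 1000110111101000 (i.e. -29208).
  1111001010111111
+ 1000110111101000
= 1000000010100111  (discard carry-out 1)
Result 1000000010100111: MSB = 1 → 32935 − 65536 = -32601.
Both addends (after negating the subtrahend) are negative and so is the stored result: no signed overflow.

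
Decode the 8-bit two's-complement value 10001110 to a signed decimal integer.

-114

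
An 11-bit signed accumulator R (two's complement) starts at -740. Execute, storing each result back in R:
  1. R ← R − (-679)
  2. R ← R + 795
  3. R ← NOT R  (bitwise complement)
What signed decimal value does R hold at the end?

Start: R = -740 = 10100011100.
R = -740 − (-679) = -61 = 11111000011
R = -61 + 795 = 734 = 01011011110
R = NOT 01011011110 = 10100100001 = -735

-735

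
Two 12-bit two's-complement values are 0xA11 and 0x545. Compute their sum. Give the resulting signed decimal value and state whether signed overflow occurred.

0xA11 = 101000010001 = -1519 (signed)
0x545 = 010101000101 = 1349 (signed)
  101000010001
+ 010101000101
= 111101010110
Result 111101010110: MSB = 1 → 3926 − 4096 = -170.
Addends have opposite signs, so signed overflow cannot occur.

-170; no overflow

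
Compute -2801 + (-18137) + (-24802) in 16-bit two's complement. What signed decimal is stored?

19796

-2801 + (-18137) = -20938 (1010111000110110)
-20938 + (-24802) = -45740 → wraps to 19796 (0100110101010100)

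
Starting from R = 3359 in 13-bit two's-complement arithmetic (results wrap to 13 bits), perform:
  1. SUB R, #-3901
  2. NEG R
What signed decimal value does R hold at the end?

932

Start: R = 3359 = 0110100011111.
R = 3359 − (-3901) = 7260; wraps to -932 = 1110001011100
R = −(-932) = 932 = 0001110100100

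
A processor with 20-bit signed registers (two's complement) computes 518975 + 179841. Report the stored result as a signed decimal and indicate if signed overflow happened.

-349760; overflow

518975 → 01111110101100111111
179841 → 00101011111010000001
  01111110101100111111
+ 00101011111010000001
= 10101010100111000000
Result 10101010100111000000: MSB = 1 → 698816 − 1048576 = -349760.
Both addends are non-negative but the stored result is negative: signed overflow. The true value 518975 + 179841 = 698816 lies outside [-524288, 524287].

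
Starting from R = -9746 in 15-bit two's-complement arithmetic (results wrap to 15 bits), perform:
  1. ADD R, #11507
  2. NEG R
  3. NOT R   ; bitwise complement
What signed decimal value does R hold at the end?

1760

Start: R = -9746 = 101100111101110.
R = -9746 + 11507 = 1761 = 000011011100001
R = −(1761) = -1761 = 111100100011111
R = NOT 111100100011111 = 000011011100000 = 1760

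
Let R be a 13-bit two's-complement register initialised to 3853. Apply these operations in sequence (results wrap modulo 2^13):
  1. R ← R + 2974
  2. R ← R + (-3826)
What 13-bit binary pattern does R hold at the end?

Start: R = 3853 = 0111100001101.
R = 3853 + 2974 = 6827; wraps to -1365 = 1101010101011
R = -1365 + (-3826) = -5191; wraps to 3001 = 0101110111001

0101110111001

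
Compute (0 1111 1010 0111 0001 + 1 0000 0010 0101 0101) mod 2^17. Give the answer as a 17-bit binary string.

  01111101001110001
+ 10000001001010101
= 11111110011000110

11111110011000110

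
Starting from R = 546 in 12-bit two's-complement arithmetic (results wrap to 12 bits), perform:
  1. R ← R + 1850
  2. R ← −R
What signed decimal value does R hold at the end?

1700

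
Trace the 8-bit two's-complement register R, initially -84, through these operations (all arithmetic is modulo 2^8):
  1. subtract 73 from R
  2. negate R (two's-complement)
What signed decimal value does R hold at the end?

-99

Start: R = -84 = 10101100.
R = -84 − 73 = -157; wraps to 99 = 01100011
R = −(99) = -99 = 10011101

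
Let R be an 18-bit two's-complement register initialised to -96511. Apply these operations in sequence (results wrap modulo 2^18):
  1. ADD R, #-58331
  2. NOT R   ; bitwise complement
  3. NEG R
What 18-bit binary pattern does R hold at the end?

Start: R = -96511 = 101000011100000001.
R = -96511 + (-58331) = -154842; wraps to 107302 = 011010001100100110
R = NOT 011010001100100110 = 100101110011011001 = -107303
R = −(-107303) = 107303 = 011010001100100111

011010001100100111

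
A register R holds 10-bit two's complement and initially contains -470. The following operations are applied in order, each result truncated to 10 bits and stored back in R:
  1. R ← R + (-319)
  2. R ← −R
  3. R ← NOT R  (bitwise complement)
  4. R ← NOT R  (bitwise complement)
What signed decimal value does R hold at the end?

Start: R = -470 = 1000101010.
R = -470 + (-319) = -789; wraps to 235 = 0011101011
R = −(235) = -235 = 1100010101
R = NOT 1100010101 = 0011101010 = 234
R = NOT 0011101010 = 1100010101 = -235

-235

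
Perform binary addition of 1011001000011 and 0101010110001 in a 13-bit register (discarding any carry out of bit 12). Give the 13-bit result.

0000011110100

  1011001000011
+ 0101010110001
= 0000011110100  (discard carry-out 1)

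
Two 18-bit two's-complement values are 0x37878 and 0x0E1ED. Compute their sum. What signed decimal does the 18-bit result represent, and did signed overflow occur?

0x37878 = 110111100001111000 = -34696 (signed)
0x0E1ED = 001110000111101101 = 57837 (signed)
  110111100001111000
+ 001110000111101101
= 000101101001100101  (discard carry-out 1)
Result 000101101001100101: MSB = 0 → value 23141.
Addends have opposite signs, so signed overflow cannot occur.

23141; no overflow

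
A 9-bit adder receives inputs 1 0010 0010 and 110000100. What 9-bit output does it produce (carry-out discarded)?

010100110

  100100010
+ 110000100
= 010100110  (discard carry-out 1)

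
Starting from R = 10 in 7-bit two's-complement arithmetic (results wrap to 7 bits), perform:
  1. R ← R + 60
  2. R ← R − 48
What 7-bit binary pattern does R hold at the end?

0010110

Start: R = 10 = 0001010.
R = 10 + 60 = 70; wraps to -58 = 1000110
R = -58 − 48 = -106; wraps to 22 = 0010110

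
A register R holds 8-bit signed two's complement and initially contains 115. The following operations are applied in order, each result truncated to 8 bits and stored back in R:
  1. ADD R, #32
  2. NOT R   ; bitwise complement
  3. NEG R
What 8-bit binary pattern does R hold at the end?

Start: R = 115 = 01110011.
R = 115 + 32 = 147; wraps to -109 = 10010011
R = NOT 10010011 = 01101100 = 108
R = −(108) = -108 = 10010100

10010100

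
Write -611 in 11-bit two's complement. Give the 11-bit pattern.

10110011101

|-611| = 611 = 01001100011 in 11 bits.
Invert the bits: 10110011100. Add 1: 10110011101.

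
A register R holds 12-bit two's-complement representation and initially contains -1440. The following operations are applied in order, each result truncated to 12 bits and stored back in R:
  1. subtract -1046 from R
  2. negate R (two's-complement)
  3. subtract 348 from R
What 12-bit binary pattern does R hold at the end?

Start: R = -1440 = 101001100000.
R = -1440 − (-1046) = -394 = 111001110110
R = −(-394) = 394 = 000110001010
R = 394 − 348 = 46 = 000000101110

000000101110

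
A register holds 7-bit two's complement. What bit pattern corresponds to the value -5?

|-5| = 5 = 0000101 in 7 bits.
Invert the bits: 1111010. Add 1: 1111011.

1111011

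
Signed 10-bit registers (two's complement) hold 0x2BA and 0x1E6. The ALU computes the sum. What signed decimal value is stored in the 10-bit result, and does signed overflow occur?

160; no overflow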